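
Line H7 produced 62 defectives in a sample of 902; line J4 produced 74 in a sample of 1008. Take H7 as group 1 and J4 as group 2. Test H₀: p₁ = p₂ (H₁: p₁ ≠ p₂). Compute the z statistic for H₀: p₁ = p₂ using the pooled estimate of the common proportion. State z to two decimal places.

p̂₁ = 62/902 ≈ 0.0687, p̂₂ = 74/1008 ≈ 0.0734.
Pooled p̂ = (62+74)/(902+1008) = 136/1910 = 0.0712.
SE = √(0.0661342 × 0.00210071) = 0.0118.
z = (0.0687 − 0.0734)/0.0118 = -0.0047/0.0118 = -0.40.
p-value = 2·P(Z > 0.397) ≈ 0.6915.

z = -0.40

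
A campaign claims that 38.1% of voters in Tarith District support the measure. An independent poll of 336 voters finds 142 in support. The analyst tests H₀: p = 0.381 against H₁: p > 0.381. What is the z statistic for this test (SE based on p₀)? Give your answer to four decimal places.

z = 1.5709

p̂ = 142/336 ≈ 0.422619.
Under H₀, SE = √(0.381·0.619/336) = √(0.000701902) = 0.026493.
z = (0.422619 − 0.381)/0.026493 = 0.041619/0.026493 = 1.5709.
p-value = P(Z > 1.571) ≈ 0.0581.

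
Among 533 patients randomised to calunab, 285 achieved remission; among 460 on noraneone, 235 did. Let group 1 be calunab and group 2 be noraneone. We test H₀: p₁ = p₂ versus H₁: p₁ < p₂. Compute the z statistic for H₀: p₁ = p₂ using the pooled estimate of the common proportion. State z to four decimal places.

z = 0.7500

p̂₁ = 285/533 = 0.534709, p̂₂ = 235/460 = 0.510870.
Pooled p̂ = (285+235)/(533+460) = 520/993 = 0.523666.
SE = √(p̂(1−p̂)(1/n₁+1/n₂)) = √(0.523666·0.476334·0.00405009) = √(0.00101025) = 0.031784.
z = (0.534709 − 0.510870)/0.031784 = 0.023839/0.031784 = 0.7500.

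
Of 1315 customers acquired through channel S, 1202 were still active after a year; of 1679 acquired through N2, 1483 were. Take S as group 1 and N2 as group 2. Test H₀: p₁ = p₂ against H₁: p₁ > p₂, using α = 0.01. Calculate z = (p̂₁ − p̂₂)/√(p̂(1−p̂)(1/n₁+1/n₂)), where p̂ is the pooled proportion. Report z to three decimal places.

z = 2.750

p̂₁ = 1202/1315 ≈ 0.914068, p̂₂ = 1483/1679 ≈ 0.883264.
Pooled p̂ = (1202+1483)/(1315+1679) = 2685/2994 = 0.896794.
SE = √(p̂(1−p̂)(1/n₁+1/n₂)) = √(0.896794·0.103206·0.00135605) = √(0.000125509) = 0.011203.
z = (0.914068 − 0.883264)/0.011203 = 0.030804/0.011203 = 2.750.
p-value = P(Z > 2.750) ≈ 0.0030, so at α = 0.01 we reject H₀.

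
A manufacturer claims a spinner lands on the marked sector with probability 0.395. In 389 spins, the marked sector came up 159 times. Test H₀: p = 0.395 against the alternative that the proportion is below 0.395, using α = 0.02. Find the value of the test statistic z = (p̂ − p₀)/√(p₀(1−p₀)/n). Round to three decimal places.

p̂ = 159/389 ≈ 0.40874.
SE = √(p₀(1−p₀)/n) = √(0.23897/389) = 0.02479.
z = (0.40874 − 0.395)/0.02479 = 0.01374/0.02479 = 0.554.
p-value = P(Z < 0.554) ≈ 0.7103, so at α = 0.02 we fail to reject H₀.

z = 0.554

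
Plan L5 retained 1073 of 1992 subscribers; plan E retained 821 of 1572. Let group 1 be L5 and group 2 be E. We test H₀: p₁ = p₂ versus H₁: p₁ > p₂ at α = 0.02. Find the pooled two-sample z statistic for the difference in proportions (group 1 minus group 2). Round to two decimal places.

p̂₁ = 1073/1992 ≈ 0.53865, p̂₂ = 821/1572 ≈ 0.52226.
Pooled p̂ = (1073+821)/(1992+1572) = 1894/3564 = 0.53143.
SE = √(p̂(1−p̂)(1/n₁+1/n₂)) = √(0.53143·0.46857·0.00113814) = √(0.000283411) = 0.01683.
z = (0.53865 − 0.52226)/0.01683 = 0.01639/0.01683 = 0.97.
p-value = P(Z > 0.974) ≈ 0.1651. With α = 0.02, fail to reject H₀.

z = 0.97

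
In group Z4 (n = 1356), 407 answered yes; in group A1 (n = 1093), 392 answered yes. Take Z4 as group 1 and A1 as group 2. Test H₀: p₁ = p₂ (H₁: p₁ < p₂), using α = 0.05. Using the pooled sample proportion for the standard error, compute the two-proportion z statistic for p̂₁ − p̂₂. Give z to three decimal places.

p̂₁ = 407/1356 = 0.30015, p̂₂ = 392/1093 = 0.35865.
Pooled p̂ = (407+392)/(1356+1093) = 799/2449 = 0.32626.
SE = √(0.219813 × 0.00165238) = 0.01906.
z = (0.30015 − 0.35865)/0.01906 = -0.05850/0.01906 = -3.069.
p-value = P(Z < -3.069) ≈ 0.0011, so at α = 0.05 we reject H₀.

z = -3.069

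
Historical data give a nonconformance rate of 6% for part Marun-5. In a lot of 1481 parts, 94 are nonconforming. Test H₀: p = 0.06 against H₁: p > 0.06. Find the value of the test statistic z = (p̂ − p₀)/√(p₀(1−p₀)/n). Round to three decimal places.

p̂ = 94/1481 = 0.06347.
Standard error under H₀: √(0.06×0.94/1481) = 0.00617.
z = (0.06347 − 0.06)/0.00617 = 0.00347/0.00617 = 0.562.
p-value = P(Z > 0.562) ≈ 0.2869.

z = 0.562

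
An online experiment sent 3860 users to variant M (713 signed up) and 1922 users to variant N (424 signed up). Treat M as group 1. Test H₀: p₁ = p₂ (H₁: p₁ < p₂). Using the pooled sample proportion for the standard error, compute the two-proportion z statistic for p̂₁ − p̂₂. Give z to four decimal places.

z = -3.2344

p̂₁ = 713/3860 ≈ 0.184715, p̂₂ = 424/1922 ≈ 0.220604.
Pooled p̂ = (713+424)/(3860+1922) = 1137/5782 = 0.196645.
SE = √(p̂(1−p̂)(1/n₁+1/n₂)) = √(0.196645·0.803355·0.000779359) = √(0.00012312) = 0.011096.
z = (0.184715 − 0.220604)/0.011096 = -0.035889/0.011096 = -3.2344.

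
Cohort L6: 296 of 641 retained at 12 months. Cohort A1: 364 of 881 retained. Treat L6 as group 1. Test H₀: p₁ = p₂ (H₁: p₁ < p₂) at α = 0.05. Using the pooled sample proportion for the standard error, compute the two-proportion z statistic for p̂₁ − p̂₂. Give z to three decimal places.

p̂₁ = 296/641 ≈ 0.46178, p̂₂ = 364/881 ≈ 0.41317.
Pooled p̂ = (296+364)/(641+881) = 660/1522 = 0.43364.
SE = √(p̂(1−p̂)(1/n₁+1/n₂)) = √(0.43364·0.56636·0.00269514) = √(0.000661916) = 0.02573.
z = (0.46178 − 0.41317)/0.02573 = 0.04861/0.02573 = 1.889.
p-value = P(Z < 1.889) ≈ 0.9706; since p > α = 0.05, fail to reject H₀.

z = 1.889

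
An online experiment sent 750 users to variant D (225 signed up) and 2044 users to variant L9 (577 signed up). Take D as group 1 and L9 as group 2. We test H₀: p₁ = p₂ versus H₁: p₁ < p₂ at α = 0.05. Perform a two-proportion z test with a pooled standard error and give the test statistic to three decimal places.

z = 0.917

p̂₁ = 225/750 ≈ 0.30000, p̂₂ = 577/2044 ≈ 0.28229.
Pooled p̂ = (225+577)/(750+2044) = 802/2794 = 0.28704.
SE = √(0.20465 × 0.00182257) = 0.01931.
z = (0.30000 − 0.28229)/0.01931 = 0.01771/0.01931 = 0.917.
p-value = P(Z < 0.917) ≈ 0.8204. With α = 0.05, fail to reject H₀.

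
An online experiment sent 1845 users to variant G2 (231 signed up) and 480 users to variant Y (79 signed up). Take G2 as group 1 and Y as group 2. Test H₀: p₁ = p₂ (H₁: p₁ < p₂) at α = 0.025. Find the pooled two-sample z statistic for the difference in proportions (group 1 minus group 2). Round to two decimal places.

z = -2.26

p̂₁ = 231/1845 ≈ 0.1252, p̂₂ = 79/480 ≈ 0.1646.
Pooled p̂ = (231+79)/(1845+480) = 310/2325 = 0.1333.
SE = √(p̂(1−p̂)(1/n₁+1/n₂)) = √(0.1333·0.8667·0.00262534) = √(0.000303372) = 0.0174.
z = (0.1252 − 0.1646)/0.0174 = -0.0394/0.0174 = -2.26.
p-value = P(Z < -2.261) ≈ 0.0119, so at α = 0.025 we reject H₀.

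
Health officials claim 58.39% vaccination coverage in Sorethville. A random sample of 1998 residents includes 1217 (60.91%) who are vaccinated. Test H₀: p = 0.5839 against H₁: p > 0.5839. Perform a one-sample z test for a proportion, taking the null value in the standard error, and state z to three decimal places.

z = 2.286

p̂ = 1217/1998 = 0.60911.
Under H₀, SE = √(0.5839·0.4161/1998) = √(0.000121602) = 0.01103.
z = (0.60911 − 0.5839)/0.01103 = 0.02521/0.01103 = 2.286.
p-value = P(Z > 2.286) ≈ 0.0111.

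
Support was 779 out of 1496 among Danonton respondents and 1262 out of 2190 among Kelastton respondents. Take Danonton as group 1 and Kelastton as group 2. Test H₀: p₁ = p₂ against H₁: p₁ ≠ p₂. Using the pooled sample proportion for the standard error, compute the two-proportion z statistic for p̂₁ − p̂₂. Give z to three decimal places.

z = -3.331

p̂₁ = 779/1496 ≈ 0.520722, p̂₂ = 1262/2190 ≈ 0.576256.
Pooled p̂ = (779+1262)/(1496+2190) = 2041/3686 = 0.553717.
SE = √(p̂(1−p̂)(1/n₁+1/n₂)) = √(0.553717·0.446283·0.00112507) = √(0.000278021) = 0.016674.
z = (0.520722 − 0.576256)/0.016674 = -0.055534/0.016674 = -3.331.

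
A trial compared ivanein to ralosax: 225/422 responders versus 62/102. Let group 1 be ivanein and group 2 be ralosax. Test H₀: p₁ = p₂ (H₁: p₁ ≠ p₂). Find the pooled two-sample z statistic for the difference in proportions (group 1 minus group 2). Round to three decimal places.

z = -1.360

p̂₁ = 225/422 = 0.533175, p̂₂ = 62/102 = 0.607843.
Pooled p̂ = (225+62)/(422+102) = 287/524 = 0.547710.
SE = √(0.247724 × 0.0121736) = 0.054915.
z = (0.533175 − 0.607843)/0.054915 = -0.074668/0.054915 = -1.360.
p-value = 2·P(Z > 1.360) ≈ 0.1739.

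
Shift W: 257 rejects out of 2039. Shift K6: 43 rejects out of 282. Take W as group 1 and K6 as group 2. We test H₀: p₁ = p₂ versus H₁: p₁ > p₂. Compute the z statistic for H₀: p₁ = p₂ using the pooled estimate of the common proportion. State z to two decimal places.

p̂₁ = 257/2039 = 0.1260, p̂₂ = 43/282 = 0.1525.
Pooled p̂ = (257+43)/(2039+282) = 300/2321 = 0.1293.
SE = √(0.112548 × 0.00403654) = 0.0213.
z = (0.1260 − 0.1525)/0.0213 = -0.0265/0.0213 = -1.24.
p-value = P(Z > -1.240) ≈ 0.8926.

z = -1.24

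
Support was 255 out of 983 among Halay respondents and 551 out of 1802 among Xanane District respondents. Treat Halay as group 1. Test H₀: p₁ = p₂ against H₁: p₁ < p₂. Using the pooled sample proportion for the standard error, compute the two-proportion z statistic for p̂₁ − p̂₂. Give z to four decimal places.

p̂₁ = 255/983 ≈ 0.259410, p̂₂ = 551/1802 ≈ 0.305771.
Pooled p̂ = (255+551)/(983+1802) = 806/2785 = 0.289408.
SE = √(0.205651 × 0.00157223) = 0.017981.
z = (0.259410 − 0.305771)/0.017981 = -0.046361/0.017981 = -2.5783.

z = -2.5783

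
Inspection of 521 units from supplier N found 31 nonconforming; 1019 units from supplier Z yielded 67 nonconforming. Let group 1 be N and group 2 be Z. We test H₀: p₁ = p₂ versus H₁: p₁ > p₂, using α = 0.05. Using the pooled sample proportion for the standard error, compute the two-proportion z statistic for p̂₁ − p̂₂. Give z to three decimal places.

z = -0.475

p̂₁ = 31/521 = 0.05950, p̂₂ = 67/1019 = 0.06575.
Pooled p̂ = (31+67)/(521+1019) = 98/1540 = 0.06364.
SE = √(p̂(1−p̂)(1/n₁+1/n₂)) = √(0.06364·0.93636·0.00290074) = √(0.000172846) = 0.01315.
z = (0.05950 − 0.06575)/0.01315 = -0.00625/0.01315 = -0.475.
p-value = P(Z > -0.475) ≈ 0.6827, so at α = 0.05 we fail to reject H₀.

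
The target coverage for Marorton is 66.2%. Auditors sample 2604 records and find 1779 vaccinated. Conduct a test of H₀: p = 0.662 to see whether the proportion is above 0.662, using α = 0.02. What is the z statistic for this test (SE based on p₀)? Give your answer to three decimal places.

p̂ = 1779/2604 ≈ 0.68318.
Standard error under H₀: √(0.662×0.338/2604) = 0.00927.
z = (0.68318 − 0.662)/0.00927 = 0.02118/0.00927 = 2.285.
p-value = P(Z > 2.285) ≈ 0.0112, so at α = 0.02 we reject H₀.

z = 2.285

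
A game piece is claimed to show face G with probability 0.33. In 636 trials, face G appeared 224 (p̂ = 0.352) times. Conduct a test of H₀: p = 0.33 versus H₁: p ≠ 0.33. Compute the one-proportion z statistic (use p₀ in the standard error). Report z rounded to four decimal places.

p̂ = 224/636 ≈ 0.352201.
SE = √(p₀(1−p₀)/n) = √(0.2211/636) = 0.018645.
z = (0.352201 − 0.33)/0.018645 = 0.022201/0.018645 = 1.1907.

z = 1.1907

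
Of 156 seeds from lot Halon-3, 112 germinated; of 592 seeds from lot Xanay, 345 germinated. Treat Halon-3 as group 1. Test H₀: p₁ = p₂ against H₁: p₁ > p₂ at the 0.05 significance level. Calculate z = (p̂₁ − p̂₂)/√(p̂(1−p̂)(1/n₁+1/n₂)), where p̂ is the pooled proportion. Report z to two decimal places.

z = 3.08

p̂₁ = 112/156 ≈ 0.7179, p̂₂ = 345/592 ≈ 0.5828.
Pooled p̂ = (112+345)/(156+592) = 457/748 = 0.6110.
SE = √(0.237687 × 0.00809945) = 0.0439.
z = (0.7179 − 0.5828)/0.0439 = 0.1351/0.0439 = 3.08.
p-value = P(Z > 3.081) ≈ 0.0010; since p < α = 0.05, reject H₀.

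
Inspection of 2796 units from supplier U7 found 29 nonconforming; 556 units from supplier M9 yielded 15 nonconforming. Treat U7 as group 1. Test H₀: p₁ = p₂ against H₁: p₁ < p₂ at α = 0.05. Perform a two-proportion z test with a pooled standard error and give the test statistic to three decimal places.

p̂₁ = 29/2796 = 0.010372, p̂₂ = 15/556 = 0.026978.
Pooled p̂ = (29+15)/(2796+556) = 44/3352 = 0.013126.
SE = √(0.0129542 × 0.00215621) = 0.005285.
z = (0.010372 − 0.026978)/0.005285 = -0.016606/0.005285 = -3.142.
p-value = P(Z < -3.142) ≈ 0.0008, so at α = 0.05 we reject H₀.

z = -3.142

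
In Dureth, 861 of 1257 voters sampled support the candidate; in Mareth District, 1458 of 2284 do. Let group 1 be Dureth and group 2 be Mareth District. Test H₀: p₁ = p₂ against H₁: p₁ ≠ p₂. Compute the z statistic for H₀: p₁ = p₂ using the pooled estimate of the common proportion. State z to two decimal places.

p̂₁ = 861/1257 ≈ 0.6850, p̂₂ = 1458/2284 ≈ 0.6384.
Pooled p̂ = (861+1458)/(1257+2284) = 2319/3541 = 0.6549.
SE = √(0.226006 × 0.00123337) = 0.0167.
z = (0.6850 − 0.6384)/0.0167 = 0.0466/0.0167 = 2.79.
Two-sided p-value ≈ 2·Φ(−2.792) = 0.0052.

z = 2.79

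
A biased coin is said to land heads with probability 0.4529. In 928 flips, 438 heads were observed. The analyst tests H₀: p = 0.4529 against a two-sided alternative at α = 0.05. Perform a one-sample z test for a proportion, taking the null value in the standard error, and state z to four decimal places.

z = 1.1678

p̂ = 438/928 = 0.4719828.
SE = √(p₀(1−p₀)/n) = √(0.24778/928) = 0.0163403.
z = (0.4719828 − 0.4529)/0.0163403 = 0.0190828/0.0163403 = 1.1678.
p-value = 2·P(Z > 1.168) ≈ 0.2429; since p > α = 0.05, fail to reject H₀.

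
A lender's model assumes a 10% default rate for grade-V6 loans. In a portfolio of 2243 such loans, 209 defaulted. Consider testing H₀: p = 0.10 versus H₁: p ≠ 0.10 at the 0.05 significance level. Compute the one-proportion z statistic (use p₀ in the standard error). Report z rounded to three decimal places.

z = -1.077

p̂ = 209/2243 ≈ 0.09318.
Standard error under H₀: √(0.1×0.9/2243) = 0.00633.
z = (0.09318 − 0.1)/0.00633 = -0.00682/0.00633 = -1.077.
Two-sided p-value ≈ 2·Φ(−1.077) = 0.2815. With α = 0.05, fail to reject H₀.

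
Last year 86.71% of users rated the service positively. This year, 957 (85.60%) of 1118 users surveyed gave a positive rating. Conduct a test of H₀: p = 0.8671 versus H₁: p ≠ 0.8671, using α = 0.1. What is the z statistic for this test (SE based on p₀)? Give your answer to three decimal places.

p̂ = 957/1118 ≈ 0.855993.
SE = √(p₀(1−p₀)/n) = √(0.11524/1118) = 0.010153.
z = (0.855993 − 0.8671)/0.010153 = -0.011107/0.010153 = -1.094.
p-value = 2·P(Z > 1.094) ≈ 0.2739, so at α = 0.1 we fail to reject H₀.

z = -1.094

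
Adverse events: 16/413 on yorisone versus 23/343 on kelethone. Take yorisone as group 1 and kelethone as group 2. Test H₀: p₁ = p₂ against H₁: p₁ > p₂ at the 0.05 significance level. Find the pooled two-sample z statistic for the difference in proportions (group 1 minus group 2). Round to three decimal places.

z = -1.752

p̂₁ = 16/413 = 0.03874, p̂₂ = 23/343 = 0.06706.
Pooled p̂ = (16+23)/(413+343) = 39/756 = 0.05159.
SE = √(0.0489261 × 0.00533676) = 0.01616.
z = (0.03874 − 0.06706)/0.01616 = -0.02832/0.01616 = -1.752.
p-value = P(Z > -1.752) ≈ 0.9601. With α = 0.05, fail to reject H₀.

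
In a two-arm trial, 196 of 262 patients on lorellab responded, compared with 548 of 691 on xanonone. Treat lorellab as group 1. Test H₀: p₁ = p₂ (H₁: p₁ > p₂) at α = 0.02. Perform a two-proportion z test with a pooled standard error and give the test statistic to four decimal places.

p̂₁ = 196/262 ≈ 0.748092, p̂₂ = 548/691 ≈ 0.793054.
Pooled p̂ = (196+548)/(262+691) = 744/953 = 0.780693.
SE = √(p̂(1−p̂)(1/n₁+1/n₂)) = √(0.780693·0.219307·0.00526397) = √(0.000901254) = 0.030021.
z = (0.748092 − 0.793054)/0.030021 = -0.044962/0.030021 = -1.4977.
p-value = P(Z > -1.498) ≈ 0.9329; since p > α = 0.02, fail to reject H₀.

z = -1.4977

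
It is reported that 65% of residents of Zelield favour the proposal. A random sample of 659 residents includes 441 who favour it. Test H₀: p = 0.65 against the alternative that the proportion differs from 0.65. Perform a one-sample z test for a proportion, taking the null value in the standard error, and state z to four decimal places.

p̂ = 441/659 = 0.6691958.
Under H₀, SE = √(0.65·0.35/659) = √(0.00034522) = 0.0185801.
z = (0.6691958 − 0.65)/0.0185801 = 0.0191958/0.0185801 = 1.0331.
Two-sided p-value ≈ 2·Φ(−1.033) = 0.3015.

z = 1.0331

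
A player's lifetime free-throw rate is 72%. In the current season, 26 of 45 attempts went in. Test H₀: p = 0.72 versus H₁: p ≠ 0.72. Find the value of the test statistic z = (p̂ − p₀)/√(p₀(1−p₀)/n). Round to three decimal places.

z = -2.125

p̂ = 26/45 = 0.57778.
SE = √(p₀(1−p₀)/n) = √(0.2016/45) = 0.06693.
z = (0.57778 − 0.72)/0.06693 = -0.14222/0.06693 = -2.125.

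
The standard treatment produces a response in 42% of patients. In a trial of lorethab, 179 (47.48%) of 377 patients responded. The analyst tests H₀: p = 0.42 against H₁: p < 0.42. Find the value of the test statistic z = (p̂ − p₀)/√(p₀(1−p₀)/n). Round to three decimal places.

z = 2.156

p̂ = 179/377 = 0.47480.
Under H₀, SE = √(0.42·0.58/377) = √(0.000646154) = 0.02542.
z = (0.47480 − 0.42)/0.02542 = 0.05480/0.02542 = 2.156.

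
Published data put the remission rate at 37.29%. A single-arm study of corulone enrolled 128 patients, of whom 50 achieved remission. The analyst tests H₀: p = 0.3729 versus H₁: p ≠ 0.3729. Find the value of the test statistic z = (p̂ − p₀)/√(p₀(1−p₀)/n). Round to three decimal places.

z = 0.415

p̂ = 50/128 = 0.39062.
SE = √(p₀(1−p₀)/n) = √(0.23385/128) = 0.04274.
z = (0.39062 − 0.3729)/0.04274 = 0.01772/0.04274 = 0.415.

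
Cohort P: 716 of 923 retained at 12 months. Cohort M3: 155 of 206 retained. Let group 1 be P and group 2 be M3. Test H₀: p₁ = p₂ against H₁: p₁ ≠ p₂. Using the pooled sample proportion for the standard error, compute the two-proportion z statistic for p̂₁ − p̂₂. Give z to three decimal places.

p̂₁ = 716/923 = 0.77573, p̂₂ = 155/206 = 0.75243.
Pooled p̂ = (716+155)/(923+206) = 871/1129 = 0.77148.
SE = √(0.176299 × 0.00593779) = 0.03235.
z = (0.77573 − 0.75243)/0.03235 = 0.02330/0.03235 = 0.720.
Two-sided p-value ≈ 2·Φ(−0.720) = 0.4714.

z = 0.720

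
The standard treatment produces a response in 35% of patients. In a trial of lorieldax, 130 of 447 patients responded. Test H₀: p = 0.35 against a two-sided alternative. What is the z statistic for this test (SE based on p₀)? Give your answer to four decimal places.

z = -2.6229

p̂ = 130/447 = 0.290828.
SE = √(p₀(1−p₀)/n) = √(0.2275/447) = 0.022560.
z = (0.290828 − 0.35)/0.022560 = -0.059172/0.022560 = -2.6229.
p-value = 2·P(Z > 2.623) ≈ 0.0087.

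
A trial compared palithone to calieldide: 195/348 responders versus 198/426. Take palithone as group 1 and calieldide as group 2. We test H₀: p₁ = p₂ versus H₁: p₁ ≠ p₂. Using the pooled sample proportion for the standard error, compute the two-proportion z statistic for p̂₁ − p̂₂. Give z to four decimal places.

p̂₁ = 195/348 ≈ 0.560345, p̂₂ = 198/426 ≈ 0.464789.
Pooled p̂ = (195+198)/(348+426) = 393/774 = 0.507752.
SE = √(0.24994 × 0.00522098) = 0.036124.
z = (0.560345 − 0.464789)/0.036124 = 0.095556/0.036124 = 2.6452.

z = 2.6452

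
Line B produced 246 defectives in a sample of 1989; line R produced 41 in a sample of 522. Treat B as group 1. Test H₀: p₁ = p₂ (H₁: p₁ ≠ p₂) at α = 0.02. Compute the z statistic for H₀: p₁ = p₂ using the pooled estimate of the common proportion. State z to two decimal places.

p̂₁ = 246/1989 = 0.12368, p̂₂ = 41/522 = 0.07854.
Pooled p̂ = (246+41)/(1989+522) = 287/2511 = 0.11430.
SE = √(0.101233 × 0.00241847) = 0.01565.
z = (0.12368 − 0.07854)/0.01565 = 0.04514/0.01565 = 2.88.
p-value = 2·P(Z > 2.885) ≈ 0.0039; since p < α = 0.02, reject H₀.

z = 2.88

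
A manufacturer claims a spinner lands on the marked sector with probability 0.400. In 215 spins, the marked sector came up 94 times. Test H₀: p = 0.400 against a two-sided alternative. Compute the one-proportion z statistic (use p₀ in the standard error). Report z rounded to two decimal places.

p̂ = 94/215 ≈ 0.4372.
Standard error under H₀: √(0.4×0.6/215) = 0.0334.
z = (0.4372 − 0.4)/0.0334 = 0.0372/0.0334 = 1.11.

z = 1.11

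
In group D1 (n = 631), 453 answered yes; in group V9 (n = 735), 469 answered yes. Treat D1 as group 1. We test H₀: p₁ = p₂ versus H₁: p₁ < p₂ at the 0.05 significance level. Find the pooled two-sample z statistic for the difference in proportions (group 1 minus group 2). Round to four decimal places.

p̂₁ = 453/631 ≈ 0.717908, p̂₂ = 469/735 ≈ 0.638095.
Pooled p̂ = (453+469)/(631+735) = 922/1366 = 0.674963.
SE = √(0.219388 × 0.00294533) = 0.025420.
z = (0.717908 − 0.638095)/0.025420 = 0.079813/0.025420 = 3.1398.
p-value = P(Z < 3.140) ≈ 0.9992. With α = 0.05, fail to reject H₀.

z = 3.1398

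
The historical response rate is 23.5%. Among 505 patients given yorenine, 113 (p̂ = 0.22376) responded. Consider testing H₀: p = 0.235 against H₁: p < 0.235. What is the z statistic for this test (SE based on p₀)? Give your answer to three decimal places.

p̂ = 113/505 ≈ 0.22376.
Under H₀, SE = √(0.235·0.765/505) = √(0.00035599) = 0.01887.
z = (0.22376 − 0.235)/0.01887 = -0.01124/0.01887 = -0.596.

z = -0.596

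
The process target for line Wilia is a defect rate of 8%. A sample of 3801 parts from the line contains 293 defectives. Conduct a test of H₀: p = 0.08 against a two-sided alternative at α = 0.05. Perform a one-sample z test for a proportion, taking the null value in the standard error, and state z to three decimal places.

p̂ = 293/3801 = 0.077085.
Under H₀, SE = √(0.08·0.92/3801) = √(1.93633e-05) = 0.004400.
z = (0.077085 − 0.08)/0.004400 = -0.002915/0.004400 = -0.662.
p-value = 2·P(Z > 0.662) ≈ 0.5077, so at α = 0.05 we fail to reject H₀.

z = -0.662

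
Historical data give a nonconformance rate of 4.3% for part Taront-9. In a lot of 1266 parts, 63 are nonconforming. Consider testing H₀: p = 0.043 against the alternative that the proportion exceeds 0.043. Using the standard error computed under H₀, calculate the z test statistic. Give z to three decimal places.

z = 1.186

p̂ = 63/1266 ≈ 0.04976.
Under H₀, SE = √(0.043·0.957/1266) = √(3.25047e-05) = 0.00570.
z = (0.04976 − 0.043)/0.00570 = 0.00676/0.00570 = 1.186.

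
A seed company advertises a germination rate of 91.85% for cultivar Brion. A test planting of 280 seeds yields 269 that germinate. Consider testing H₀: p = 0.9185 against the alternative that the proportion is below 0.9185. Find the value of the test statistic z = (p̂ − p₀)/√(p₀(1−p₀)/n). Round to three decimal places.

z = 2.582

p̂ = 269/280 ≈ 0.96071.
Under H₀, SE = √(0.9185·0.0815/280) = √(0.000267349) = 0.01635.
z = (0.96071 − 0.9185)/0.01635 = 0.04221/0.01635 = 2.582.
p-value = P(Z < 2.582) ≈ 0.9951.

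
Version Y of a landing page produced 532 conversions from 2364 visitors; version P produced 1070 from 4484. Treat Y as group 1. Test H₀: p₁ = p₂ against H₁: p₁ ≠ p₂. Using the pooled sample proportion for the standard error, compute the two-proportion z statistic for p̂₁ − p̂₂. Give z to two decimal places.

p̂₁ = 532/2364 ≈ 0.2250, p̂₂ = 1070/4484 ≈ 0.2386.
Pooled p̂ = (532+1070)/(2364+4484) = 1602/6848 = 0.2339.
SE = √(0.17921 × 0.000646027) = 0.0108.
z = (0.2250 − 0.2386)/0.0108 = -0.0136/0.0108 = -1.26.
Two-sided p-value ≈ 2·Φ(−1.262) = 0.2068.

z = -1.26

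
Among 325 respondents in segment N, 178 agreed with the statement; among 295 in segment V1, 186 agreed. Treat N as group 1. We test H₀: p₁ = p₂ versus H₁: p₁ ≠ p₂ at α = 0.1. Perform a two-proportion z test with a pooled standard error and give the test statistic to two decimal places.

p̂₁ = 178/325 = 0.5477, p̂₂ = 186/295 = 0.6305.
Pooled p̂ = (178+186)/(325+295) = 364/620 = 0.5871.
SE = √(p̂(1−p̂)(1/n₁+1/n₂)) = √(0.5871·0.4129·0.00646675) = √(0.00156763) = 0.0396.
z = (0.5477 − 0.6305)/0.0396 = -0.0828/0.0396 = -2.09.
Two-sided p-value ≈ 2·Φ(−2.092) = 0.0365; since p < α = 0.1, reject H₀.

z = -2.09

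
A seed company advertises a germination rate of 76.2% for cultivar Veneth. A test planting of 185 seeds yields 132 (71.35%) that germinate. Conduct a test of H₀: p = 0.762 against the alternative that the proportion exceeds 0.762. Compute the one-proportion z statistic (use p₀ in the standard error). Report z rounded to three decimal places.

z = -1.549

p̂ = 132/185 ≈ 0.71351.
Under H₀, SE = √(0.762·0.238/185) = √(0.000980303) = 0.03131.
z = (0.71351 − 0.762)/0.03131 = -0.04849/0.03131 = -1.549.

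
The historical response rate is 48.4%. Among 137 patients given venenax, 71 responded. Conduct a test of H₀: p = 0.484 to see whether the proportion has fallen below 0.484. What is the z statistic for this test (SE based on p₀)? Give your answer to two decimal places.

z = 0.80

p̂ = 71/137 ≈ 0.5182.
SE = √(p₀(1−p₀)/n) = √(0.24974/137) = 0.0427.
z = (0.5182 − 0.484)/0.0427 = 0.0342/0.0427 = 0.80.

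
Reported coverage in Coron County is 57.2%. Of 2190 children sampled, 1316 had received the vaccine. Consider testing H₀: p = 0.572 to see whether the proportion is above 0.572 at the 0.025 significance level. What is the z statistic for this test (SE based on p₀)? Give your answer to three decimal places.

z = 2.735

p̂ = 1316/2190 ≈ 0.60091.
Standard error under H₀: √(0.572×0.428/2190) = 0.01057.
z = (0.60091 − 0.572)/0.01057 = 0.02891/0.01057 = 2.735.
p-value = P(Z > 2.735) ≈ 0.0031; since p < α = 0.025, reject H₀.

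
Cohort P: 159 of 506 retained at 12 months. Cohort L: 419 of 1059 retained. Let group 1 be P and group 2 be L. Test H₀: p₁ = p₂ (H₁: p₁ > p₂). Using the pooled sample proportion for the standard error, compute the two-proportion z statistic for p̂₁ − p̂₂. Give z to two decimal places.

z = -3.12

p̂₁ = 159/506 = 0.3142, p̂₂ = 419/1059 = 0.3957.
Pooled p̂ = (159+419)/(506+1059) = 578/1565 = 0.3693.
SE = √(p̂(1−p̂)(1/n₁+1/n₂)) = √(0.3693·0.6307·0.00292057) = √(0.000680274) = 0.0261.
z = (0.3142 − 0.3957)/0.0261 = -0.0815/0.0261 = -3.12.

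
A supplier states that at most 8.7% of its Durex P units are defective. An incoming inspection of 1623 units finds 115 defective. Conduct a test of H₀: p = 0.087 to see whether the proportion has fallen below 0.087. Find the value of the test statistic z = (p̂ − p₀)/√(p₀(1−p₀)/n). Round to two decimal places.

z = -2.31

p̂ = 115/1623 = 0.07086.
Under H₀, SE = √(0.087·0.913/1623) = √(4.89409e-05) = 0.00700.
z = (0.07086 − 0.087)/0.00700 = -0.01614/0.00700 = -2.31.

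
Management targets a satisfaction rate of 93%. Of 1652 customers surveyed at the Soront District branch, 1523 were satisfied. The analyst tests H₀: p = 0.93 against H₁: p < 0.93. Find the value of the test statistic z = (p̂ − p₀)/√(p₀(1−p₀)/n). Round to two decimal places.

p̂ = 1523/1652 ≈ 0.9219.
Under H₀, SE = √(0.93·0.07/1652) = √(3.94068e-05) = 0.0063.
z = (0.9219 − 0.93)/0.0063 = -0.0081/0.0063 = -1.29.

z = -1.29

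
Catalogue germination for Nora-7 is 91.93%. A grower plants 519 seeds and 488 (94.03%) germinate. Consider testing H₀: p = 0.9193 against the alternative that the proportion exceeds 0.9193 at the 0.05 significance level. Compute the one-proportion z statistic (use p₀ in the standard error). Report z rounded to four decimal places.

z = 1.7539

p̂ = 488/519 ≈ 0.940270.
Standard error under H₀: √(0.9193×0.0807/519) = 0.011956.
z = (0.940270 − 0.9193)/0.011956 = 0.020970/0.011956 = 1.7539.
p-value = P(Z > 1.754) ≈ 0.0397; since p < α = 0.05, reject H₀.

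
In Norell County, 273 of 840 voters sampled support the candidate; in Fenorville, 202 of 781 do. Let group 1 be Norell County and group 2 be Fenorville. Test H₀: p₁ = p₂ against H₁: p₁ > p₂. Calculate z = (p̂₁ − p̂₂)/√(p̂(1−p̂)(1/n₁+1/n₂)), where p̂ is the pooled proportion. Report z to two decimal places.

p̂₁ = 273/840 = 0.32500, p̂₂ = 202/781 = 0.25864.
Pooled p̂ = (273+202)/(840+781) = 475/1621 = 0.29303.
SE = √(0.207163 × 0.00247089) = 0.02262.
z = (0.32500 − 0.25864)/0.02262 = 0.06636/0.02262 = 2.93.

z = 2.93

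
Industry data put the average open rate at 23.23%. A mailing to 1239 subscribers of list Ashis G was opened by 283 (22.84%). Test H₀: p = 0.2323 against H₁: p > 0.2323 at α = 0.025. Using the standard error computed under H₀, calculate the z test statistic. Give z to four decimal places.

p̂ = 283/1239 ≈ 0.228410.
SE = √(p₀(1−p₀)/n) = √(0.17834/1239) = 0.011997.
z = (0.228410 − 0.2323)/0.011997 = -0.003890/0.011997 = -0.3242.
p-value = P(Z > -0.324) ≈ 0.6271, so at α = 0.025 we fail to reject H₀.

z = -0.3242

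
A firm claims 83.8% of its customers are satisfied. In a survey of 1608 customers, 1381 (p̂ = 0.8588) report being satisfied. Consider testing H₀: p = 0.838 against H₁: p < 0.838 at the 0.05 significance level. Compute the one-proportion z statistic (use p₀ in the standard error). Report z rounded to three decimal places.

p̂ = 1381/1608 ≈ 0.85883.
Under H₀, SE = √(0.838·0.162/1608) = √(8.44254e-05) = 0.00919.
z = (0.85883 − 0.838)/0.00919 = 0.02083/0.00919 = 2.267.
p-value = P(Z < 2.267) ≈ 0.9883. With α = 0.05, fail to reject H₀.

z = 2.267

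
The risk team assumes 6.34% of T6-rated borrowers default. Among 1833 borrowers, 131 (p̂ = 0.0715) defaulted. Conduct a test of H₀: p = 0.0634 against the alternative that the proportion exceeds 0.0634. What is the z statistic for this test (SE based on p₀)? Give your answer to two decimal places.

p̂ = 131/1833 = 0.0715.
SE = √(p₀(1−p₀)/n) = √(0.05938/1833) = 0.0057.
z = (0.0715 − 0.0634)/0.0057 = 0.0081/0.0057 = 1.42.

z = 1.42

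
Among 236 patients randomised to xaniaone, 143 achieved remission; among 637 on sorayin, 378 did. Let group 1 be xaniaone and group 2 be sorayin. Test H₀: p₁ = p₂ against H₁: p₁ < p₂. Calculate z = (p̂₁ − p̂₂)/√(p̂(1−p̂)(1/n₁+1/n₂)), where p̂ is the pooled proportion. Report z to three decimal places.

z = 0.335

p̂₁ = 143/236 = 0.60593, p̂₂ = 378/637 = 0.59341.
Pooled p̂ = (143+378)/(236+637) = 521/873 = 0.59679.
SE = √(0.240631 × 0.00580715) = 0.03738.
z = (0.60593 − 0.59341)/0.03738 = 0.01252/0.03738 = 0.335.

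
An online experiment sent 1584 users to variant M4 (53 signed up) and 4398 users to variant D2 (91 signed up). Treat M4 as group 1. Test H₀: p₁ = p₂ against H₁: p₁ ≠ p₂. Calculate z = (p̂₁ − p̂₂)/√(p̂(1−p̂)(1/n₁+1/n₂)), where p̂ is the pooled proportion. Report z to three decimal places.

p̂₁ = 53/1584 = 0.033460, p̂₂ = 91/4398 = 0.020691.
Pooled p̂ = (53+91)/(1584+4398) = 144/5982 = 0.024072.
SE = √(0.0234927 × 0.000858689) = 0.004491.
z = (0.033460 − 0.020691)/0.004491 = 0.012769/0.004491 = 2.843.
p-value = 2·P(Z > 2.843) ≈ 0.0045.

z = 2.843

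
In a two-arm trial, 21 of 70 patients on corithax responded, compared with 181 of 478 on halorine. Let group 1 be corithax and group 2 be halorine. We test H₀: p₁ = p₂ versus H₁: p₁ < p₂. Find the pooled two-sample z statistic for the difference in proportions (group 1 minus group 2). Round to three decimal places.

z = -1.274

p̂₁ = 21/70 ≈ 0.30000, p̂₂ = 181/478 ≈ 0.37866.
Pooled p̂ = (21+181)/(70+478) = 202/548 = 0.36861.
SE = √(0.232737 × 0.0163778) = 0.06174.
z = (0.30000 − 0.37866)/0.06174 = -0.07866/0.06174 = -1.274.
p-value = P(Z < -1.274) ≈ 0.1013.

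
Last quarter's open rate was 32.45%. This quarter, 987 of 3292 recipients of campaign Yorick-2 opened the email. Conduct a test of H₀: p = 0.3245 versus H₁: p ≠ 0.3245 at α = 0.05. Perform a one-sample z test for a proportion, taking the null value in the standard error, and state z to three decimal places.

z = -3.025

p̂ = 987/3292 ≈ 0.29982.
Standard error under H₀: √(0.3245×0.6755/3292) = 0.00816.
z = (0.29982 − 0.3245)/0.00816 = -0.02468/0.00816 = -3.025.
Two-sided p-value ≈ 2·Φ(−3.025) = 0.0025; since p < α = 0.05, reject H₀.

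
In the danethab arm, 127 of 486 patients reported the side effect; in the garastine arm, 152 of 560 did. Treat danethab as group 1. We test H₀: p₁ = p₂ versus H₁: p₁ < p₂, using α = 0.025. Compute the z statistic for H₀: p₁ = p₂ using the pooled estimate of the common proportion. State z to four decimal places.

z = -0.3688

p̂₁ = 127/486 = 0.261317, p̂₂ = 152/560 = 0.271429.
Pooled p̂ = (127+152)/(486+560) = 279/1046 = 0.266730.
SE = √(p̂(1−p̂)(1/n₁+1/n₂)) = √(0.266730·0.733270·0.00384333) = √(0.000751698) = 0.027417.
z = (0.261317 − 0.271429)/0.027417 = -0.010112/0.027417 = -0.3688.
p-value = P(Z < -0.369) ≈ 0.3561; since p > α = 0.025, fail to reject H₀.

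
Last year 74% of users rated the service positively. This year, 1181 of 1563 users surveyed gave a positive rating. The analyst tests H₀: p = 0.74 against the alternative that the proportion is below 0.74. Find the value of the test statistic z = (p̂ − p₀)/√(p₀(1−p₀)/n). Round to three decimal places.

p̂ = 1181/1563 ≈ 0.755598.
SE = √(p₀(1−p₀)/n) = √(0.1924/1563) = 0.011095.
z = (0.755598 − 0.74)/0.011095 = 0.015598/0.011095 = 1.406.

z = 1.406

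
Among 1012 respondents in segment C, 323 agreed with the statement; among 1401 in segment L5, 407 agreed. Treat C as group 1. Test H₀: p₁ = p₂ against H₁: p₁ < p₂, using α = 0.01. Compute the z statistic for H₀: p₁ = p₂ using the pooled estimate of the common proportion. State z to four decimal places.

p̂₁ = 323/1012 ≈ 0.3191700, p̂₂ = 407/1401 ≈ 0.2905068.
Pooled p̂ = (323+407)/(1012+1401) = 730/2413 = 0.3025280.
SE = √(0.211005 × 0.00170192) = 0.0189503.
z = (0.3191700 − 0.2905068)/0.0189503 = 0.0286632/0.0189503 = 1.5125.
p-value = P(Z < 1.513) ≈ 0.9348, so at α = 0.01 we fail to reject H₀.

z = 1.5125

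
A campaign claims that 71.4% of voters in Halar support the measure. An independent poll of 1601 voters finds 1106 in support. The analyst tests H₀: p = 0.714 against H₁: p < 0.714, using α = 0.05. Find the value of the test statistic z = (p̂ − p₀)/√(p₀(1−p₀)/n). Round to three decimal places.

z = -2.053

p̂ = 1106/1601 = 0.69082.
Standard error under H₀: √(0.714×0.286/1601) = 0.01129.
z = (0.69082 − 0.714)/0.01129 = -0.02318/0.01129 = -2.053.
p-value = P(Z < -2.053) ≈ 0.0201; since p < α = 0.05, reject H₀.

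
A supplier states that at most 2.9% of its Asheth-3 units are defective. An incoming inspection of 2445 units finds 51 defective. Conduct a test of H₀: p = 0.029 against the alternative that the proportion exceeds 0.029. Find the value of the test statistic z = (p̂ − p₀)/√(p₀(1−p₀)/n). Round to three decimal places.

p̂ = 51/2445 ≈ 0.020859.
SE = √(p₀(1−p₀)/n) = √(0.028159/2445) = 0.003394.
z = (0.020859 − 0.029)/0.003394 = -0.008141/0.003394 = -2.399.

z = -2.399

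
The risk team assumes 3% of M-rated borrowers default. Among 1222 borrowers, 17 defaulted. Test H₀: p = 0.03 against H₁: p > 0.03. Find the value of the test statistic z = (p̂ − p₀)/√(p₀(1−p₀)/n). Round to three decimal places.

z = -3.297

p̂ = 17/1222 = 0.01391.
Under H₀, SE = √(0.03·0.97/1222) = √(2.38134e-05) = 0.00488.
z = (0.01391 − 0.03)/0.00488 = -0.01609/0.00488 = -3.297.
p-value = P(Z > -3.297) ≈ 0.9995.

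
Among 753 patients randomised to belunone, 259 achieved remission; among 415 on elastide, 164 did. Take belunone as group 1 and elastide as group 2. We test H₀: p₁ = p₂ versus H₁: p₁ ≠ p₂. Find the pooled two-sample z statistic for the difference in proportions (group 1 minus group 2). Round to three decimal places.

p̂₁ = 259/753 ≈ 0.34396, p̂₂ = 164/415 ≈ 0.39518.
Pooled p̂ = (259+164)/(753+415) = 423/1168 = 0.36216.
SE = √(p̂(1−p̂)(1/n₁+1/n₂)) = √(0.36216·0.63784·0.00373766) = √(0.000863397) = 0.02938.
z = (0.34396 − 0.39518)/0.02938 = -0.05122/0.02938 = -1.743.

z = -1.743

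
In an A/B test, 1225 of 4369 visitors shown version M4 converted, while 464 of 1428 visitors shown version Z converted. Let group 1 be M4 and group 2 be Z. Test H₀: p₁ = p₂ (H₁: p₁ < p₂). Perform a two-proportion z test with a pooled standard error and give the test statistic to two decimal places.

z = -3.22

p̂₁ = 1225/4369 ≈ 0.28038, p̂₂ = 464/1428 ≈ 0.32493.
Pooled p̂ = (1225+464)/(4369+1428) = 1689/5797 = 0.29136.
SE = √(p̂(1−p̂)(1/n₁+1/n₂)) = √(0.29136·0.70864·0.000929165) = √(0.000191843) = 0.01385.
z = (0.28038 − 0.32493)/0.01385 = -0.04455/0.01385 = -3.22.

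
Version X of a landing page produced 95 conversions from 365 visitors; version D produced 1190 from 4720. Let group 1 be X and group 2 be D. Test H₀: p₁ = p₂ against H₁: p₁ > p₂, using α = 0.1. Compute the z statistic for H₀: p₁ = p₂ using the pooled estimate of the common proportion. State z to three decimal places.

z = 0.345

p̂₁ = 95/365 = 0.26027, p̂₂ = 1190/4720 = 0.25212.
Pooled p̂ = (95+1190)/(365+4720) = 1285/5085 = 0.25270.
SE = √(0.188845 × 0.00295159) = 0.02361.
z = (0.26027 − 0.25212)/0.02361 = 0.00815/0.02361 = 0.345.
p-value = P(Z > 0.345) ≈ 0.3649. With α = 0.1, fail to reject H₀.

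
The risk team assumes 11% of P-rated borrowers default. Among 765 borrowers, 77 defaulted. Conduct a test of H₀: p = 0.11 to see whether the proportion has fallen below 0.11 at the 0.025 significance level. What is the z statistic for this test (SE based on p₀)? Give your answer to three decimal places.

z = -0.826

p̂ = 77/765 = 0.100654.
SE = √(p₀(1−p₀)/n) = √(0.0979/765) = 0.011313.
z = (0.100654 − 0.11)/0.011313 = -0.009346/0.011313 = -0.826.
p-value = P(Z < -0.826) ≈ 0.2043. With α = 0.025, fail to reject H₀.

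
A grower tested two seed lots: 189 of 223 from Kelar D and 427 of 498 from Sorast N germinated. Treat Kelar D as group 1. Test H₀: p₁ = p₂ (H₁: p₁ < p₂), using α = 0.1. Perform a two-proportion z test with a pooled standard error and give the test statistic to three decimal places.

z = -0.348

p̂₁ = 189/223 = 0.84753, p̂₂ = 427/498 = 0.85743.
Pooled p̂ = (189+427)/(223+498) = 616/721 = 0.85437.
SE = √(0.124423 × 0.00649234) = 0.02842.
z = (0.84753 − 0.85743)/0.02842 = -0.00990/0.02842 = -0.348.
p-value = P(Z < -0.348) ≈ 0.3638. With α = 0.1, fail to reject H₀.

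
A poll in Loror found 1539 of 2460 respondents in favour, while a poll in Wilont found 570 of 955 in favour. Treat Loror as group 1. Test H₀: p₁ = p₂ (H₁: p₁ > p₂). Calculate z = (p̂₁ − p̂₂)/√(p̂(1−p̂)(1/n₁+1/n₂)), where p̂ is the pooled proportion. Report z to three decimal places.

z = 1.552

p̂₁ = 1539/2460 ≈ 0.62561, p̂₂ = 570/955 ≈ 0.59686.
Pooled p̂ = (1539+570)/(2460+955) = 2109/3415 = 0.61757.
SE = √(p̂(1−p̂)(1/n₁+1/n₂)) = √(0.61757·0.38243·0.00145362) = √(0.000343313) = 0.01853.
z = (0.62561 − 0.59686)/0.01853 = 0.02875/0.01853 = 1.552.
p-value = P(Z > 1.552) ≈ 0.0604.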